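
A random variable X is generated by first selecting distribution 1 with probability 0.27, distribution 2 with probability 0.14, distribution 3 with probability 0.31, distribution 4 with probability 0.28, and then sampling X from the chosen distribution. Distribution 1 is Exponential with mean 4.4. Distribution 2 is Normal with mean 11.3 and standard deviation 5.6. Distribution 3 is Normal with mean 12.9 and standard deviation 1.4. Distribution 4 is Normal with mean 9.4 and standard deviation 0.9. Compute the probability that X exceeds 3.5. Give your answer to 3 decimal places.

Conditional on each component, P(X > 3.5): 1: 0.451376; 2: 0.918169; 3: 1; 4: 1.
By total probability, P(X > 3.5) = 0.27·0.451376 + 0.14·0.918169 + 0.31·1 + 0.28·1 = 0.840415.

0.840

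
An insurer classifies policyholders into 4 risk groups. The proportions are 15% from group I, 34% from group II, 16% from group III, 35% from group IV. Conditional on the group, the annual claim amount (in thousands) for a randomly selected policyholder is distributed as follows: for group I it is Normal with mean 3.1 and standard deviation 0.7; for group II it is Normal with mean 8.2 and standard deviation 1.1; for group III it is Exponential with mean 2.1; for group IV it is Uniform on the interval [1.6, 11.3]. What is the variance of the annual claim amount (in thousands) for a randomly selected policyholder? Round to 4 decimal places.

Per component, I: μ=3.1, E[X²]=10.1; II: μ=8.2, E[X²]=68.45; III: μ=2.1, E[X²]=8.82; IV: μ=6.45, E[X²]=49.4433.
E[X] = 0.15·3.1 + 0.34·8.2 + 0.16·2.1 + 0.35·6.45 = 5.8465.
E[X²] = 0.15·10.1 + 0.34·68.45 + 0.16·8.82 + 0.35·49.4433 = 43.5044.
Var(X) = E[X²] − (E[X])² = 43.5044 − 34.1816 = 9.3228.

9.3228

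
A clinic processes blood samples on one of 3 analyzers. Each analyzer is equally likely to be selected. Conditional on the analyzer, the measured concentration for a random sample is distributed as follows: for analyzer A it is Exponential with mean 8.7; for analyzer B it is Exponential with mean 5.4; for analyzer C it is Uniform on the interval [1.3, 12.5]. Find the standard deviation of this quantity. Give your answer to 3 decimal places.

Per component, A: μ=8.7, E[X²]=151.38; B: μ=5.4, E[X²]=58.32; C: μ=6.9, E[X²]=58.0633.
E[X] = 0.333333·8.7 + 0.333333·5.4 + 0.333333·6.9 = 7.
E[X²] = 0.333333·151.38 + 0.333333·58.32 + 0.333333·58.0633 = 89.2544.
Var(X) = E[X²] − (E[X])² = 89.2544 − 49 = 40.2544.
SD(X) = √40.2544 = 6.34464.

6.345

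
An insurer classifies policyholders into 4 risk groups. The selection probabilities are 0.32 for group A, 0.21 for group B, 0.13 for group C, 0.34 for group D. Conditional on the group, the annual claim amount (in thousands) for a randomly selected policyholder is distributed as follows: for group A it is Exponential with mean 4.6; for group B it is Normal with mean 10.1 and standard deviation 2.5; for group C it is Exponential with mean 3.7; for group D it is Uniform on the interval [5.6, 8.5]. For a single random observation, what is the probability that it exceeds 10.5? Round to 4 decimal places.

0.1319

Conditional on each group, P(X > 10.5): A: 0.102018; B: 0.436441; C: 0.0585521; D: 0.
By total probability, P(X > 10.5) = 0.32·0.102018 + 0.21·0.436441 + 0.13·0.0585521 + 0.34·0 = 0.13191.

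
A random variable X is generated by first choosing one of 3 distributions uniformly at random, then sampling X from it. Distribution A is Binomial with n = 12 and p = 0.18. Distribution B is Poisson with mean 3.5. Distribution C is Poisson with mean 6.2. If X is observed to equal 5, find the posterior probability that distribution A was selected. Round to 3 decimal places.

0.115

Likelihoods P(X=5 | ·): A: 0.0373065; B: 0.132169; C: 0.154936.
Posterior ∝ prior × likelihood. Numerator for A: 0.333333·0.0373065 = 0.0124355.
Normalizing constant: 0.333333·0.0373065 + 0.333333·0.132169 + 0.333333·0.154936 = 0.108137.
P(A | observation) = 0.0124355 / 0.108137 = 0.114998.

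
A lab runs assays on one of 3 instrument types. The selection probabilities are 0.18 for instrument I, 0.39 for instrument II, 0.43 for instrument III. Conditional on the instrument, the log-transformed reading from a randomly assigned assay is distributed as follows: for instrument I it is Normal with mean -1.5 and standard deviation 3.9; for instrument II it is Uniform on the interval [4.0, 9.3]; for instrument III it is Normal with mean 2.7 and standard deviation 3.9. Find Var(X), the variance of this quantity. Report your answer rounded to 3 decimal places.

18.836

Per component, I: μ=-1.5, E[X²]=17.46; II: μ=6.65, E[X²]=46.5633; III: μ=2.7, E[X²]=22.5.
E[X] = 0.18·-1.5 + 0.39·6.65 + 0.43·2.7 = 3.4845.
E[X²] = 0.18·17.46 + 0.39·46.5633 + 0.43·22.5 = 30.9775.
Var(X) = E[X²] − (E[X])² = 30.9775 − 12.1417 = 18.8358.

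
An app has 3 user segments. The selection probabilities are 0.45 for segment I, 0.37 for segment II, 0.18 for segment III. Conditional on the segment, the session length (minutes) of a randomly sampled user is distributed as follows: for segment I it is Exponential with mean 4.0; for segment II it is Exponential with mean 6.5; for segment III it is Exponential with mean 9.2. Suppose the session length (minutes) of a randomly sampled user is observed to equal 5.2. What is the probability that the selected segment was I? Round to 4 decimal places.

0.4552

Likelihoods f(5.2 | ·): I: 0.0681329; II: 0.0691275; III: 0.0617648.
Posterior ∝ prior × likelihood. Numerator for I: 0.45·0.0681329 = 0.0306598.
Normalizing constant: 0.45·0.0681329 + 0.37·0.0691275 + 0.18·0.0617648 = 0.0673547.
P(I | observation) = 0.0306598 / 0.0673547 = 0.4552.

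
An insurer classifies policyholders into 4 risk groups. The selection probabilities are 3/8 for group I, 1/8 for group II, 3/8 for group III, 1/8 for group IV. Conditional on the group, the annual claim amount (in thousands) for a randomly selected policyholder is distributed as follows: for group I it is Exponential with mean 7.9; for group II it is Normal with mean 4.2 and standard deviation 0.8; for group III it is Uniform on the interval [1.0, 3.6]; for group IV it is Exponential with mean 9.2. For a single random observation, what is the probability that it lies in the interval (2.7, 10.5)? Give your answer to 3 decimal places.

0.471

Conditional on each group, P(2.7 < X < 10.5): I: 0.445798; II: 0.969604; III: 0.346154; IV: 0.426263.
By total probability, P(2.7 < X < 10.5) = 0.375·0.445798 + 0.125·0.969604 + 0.375·0.346154 + 0.125·0.426263 = 0.471465.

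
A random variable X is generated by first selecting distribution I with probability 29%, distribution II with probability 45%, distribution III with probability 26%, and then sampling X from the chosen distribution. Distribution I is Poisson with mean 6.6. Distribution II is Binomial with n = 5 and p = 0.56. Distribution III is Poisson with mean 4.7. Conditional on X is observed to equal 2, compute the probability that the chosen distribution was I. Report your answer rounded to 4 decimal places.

0.0555

Likelihoods P(X=2 | ·): I: 0.0296288; II: 0.267137; III: 0.100457.
Posterior ∝ prior × likelihood. Numerator for I: 0.29·0.0296288 = 0.00859236.
Normalizing constant: 0.29·0.0296288 + 0.45·0.267137 + 0.26·0.100457 = 0.154923.
P(I | observation) = 0.00859236 / 0.154923 = 0.0554621.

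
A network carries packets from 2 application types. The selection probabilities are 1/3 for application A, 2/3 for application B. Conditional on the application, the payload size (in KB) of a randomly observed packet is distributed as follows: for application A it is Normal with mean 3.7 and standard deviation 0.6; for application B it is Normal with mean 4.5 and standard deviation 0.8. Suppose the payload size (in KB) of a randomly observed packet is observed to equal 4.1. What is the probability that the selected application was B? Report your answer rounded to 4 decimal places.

0.6231

Likelihoods f(4.1 | ·): A: 0.532413; B: 0.440082.
Posterior ∝ prior × likelihood. Numerator for B: 0.666667·0.440082 = 0.293388.
Normalizing constant: 0.333333·0.532413 + 0.666667·0.440082 = 0.470859.
P(B | observation) = 0.293388 / 0.470859 = 0.623091.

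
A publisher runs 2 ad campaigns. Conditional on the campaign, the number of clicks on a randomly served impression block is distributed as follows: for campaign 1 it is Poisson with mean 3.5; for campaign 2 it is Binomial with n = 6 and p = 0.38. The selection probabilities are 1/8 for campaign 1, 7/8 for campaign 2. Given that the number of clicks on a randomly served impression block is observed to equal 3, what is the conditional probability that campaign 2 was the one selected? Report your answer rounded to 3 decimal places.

0.895

Likelihoods P(X=3 | ·): 1: 0.215785; 2: 0.261551.
Posterior ∝ prior × likelihood. Numerator for 2: 0.875·0.261551 = 0.228857.
Normalizing constant: 0.125·0.215785 + 0.875·0.261551 = 0.25583.
P(2 | observation) = 0.228857 / 0.25583 = 0.894566.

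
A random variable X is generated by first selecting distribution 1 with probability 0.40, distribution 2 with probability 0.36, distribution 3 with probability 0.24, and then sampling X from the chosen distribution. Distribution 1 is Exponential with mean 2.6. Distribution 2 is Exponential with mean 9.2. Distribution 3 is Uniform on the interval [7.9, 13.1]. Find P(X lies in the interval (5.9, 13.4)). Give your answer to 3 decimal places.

Conditional on each component, P(5.9 < X < 13.4): 1: 0.0976145; 2: 0.29356; 3: 1.
By total probability, P(5.9 < X < 13.4) = 0.4·0.0976145 + 0.36·0.29356 + 0.24·1 = 0.384727.

0.385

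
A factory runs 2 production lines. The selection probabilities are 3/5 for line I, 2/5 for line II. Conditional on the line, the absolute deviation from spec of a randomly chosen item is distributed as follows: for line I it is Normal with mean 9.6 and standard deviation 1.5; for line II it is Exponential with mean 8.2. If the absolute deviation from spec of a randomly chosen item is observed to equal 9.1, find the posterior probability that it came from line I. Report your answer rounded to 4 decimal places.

Likelihoods f(9.1 | ·): I: 0.251589; II: 0.0401999.
Posterior ∝ prior × likelihood. Numerator for I: 0.6·0.251589 = 0.150953.
Normalizing constant: 0.6·0.251589 + 0.4·0.0401999 = 0.167033.
P(I | observation) = 0.150953 / 0.167033 = 0.903732.

0.9037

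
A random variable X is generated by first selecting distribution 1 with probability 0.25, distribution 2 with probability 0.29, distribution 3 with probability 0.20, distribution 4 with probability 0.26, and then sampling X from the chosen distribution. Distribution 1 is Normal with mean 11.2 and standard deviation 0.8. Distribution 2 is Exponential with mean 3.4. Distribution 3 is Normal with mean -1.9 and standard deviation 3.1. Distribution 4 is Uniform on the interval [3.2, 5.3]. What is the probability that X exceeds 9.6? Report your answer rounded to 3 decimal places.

0.262

Conditional on each component, P(X > 9.6): 1: 0.97725; 2: 0.0593959; 3: 0.000103762; 4: 0.
By total probability, P(X > 9.6) = 0.25·0.97725 + 0.29·0.0593959 + 0.2·0.000103762 + 0.26·0 = 0.261558.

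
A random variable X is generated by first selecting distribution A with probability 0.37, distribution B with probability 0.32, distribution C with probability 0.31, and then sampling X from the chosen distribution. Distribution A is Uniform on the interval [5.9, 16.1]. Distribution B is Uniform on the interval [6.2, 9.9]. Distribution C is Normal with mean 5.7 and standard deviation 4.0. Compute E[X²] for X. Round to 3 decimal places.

84.112

For each component E[X²] = Var + (mean)², giving A: 129.67; B: 65.9433; C: 48.49.
Overall E[X²] = 0.37·129.67 + 0.32·65.9433 + 0.31·48.49 = 84.1117.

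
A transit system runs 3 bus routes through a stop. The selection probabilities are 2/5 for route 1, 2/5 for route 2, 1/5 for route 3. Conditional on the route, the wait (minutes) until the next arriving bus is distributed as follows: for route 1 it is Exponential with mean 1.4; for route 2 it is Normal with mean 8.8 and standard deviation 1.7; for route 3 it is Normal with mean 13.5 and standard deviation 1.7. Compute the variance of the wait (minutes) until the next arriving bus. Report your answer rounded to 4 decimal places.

24.7596

Per component, 1: μ=1.4, E[X²]=3.92; 2: μ=8.8, E[X²]=80.33; 3: μ=13.5, E[X²]=185.14.
E[X] = 0.4·1.4 + 0.4·8.8 + 0.2·13.5 = 6.78.
E[X²] = 0.4·3.92 + 0.4·80.33 + 0.2·185.14 = 70.728.
Var(X) = E[X²] − (E[X])² = 70.728 − 45.9684 = 24.7596.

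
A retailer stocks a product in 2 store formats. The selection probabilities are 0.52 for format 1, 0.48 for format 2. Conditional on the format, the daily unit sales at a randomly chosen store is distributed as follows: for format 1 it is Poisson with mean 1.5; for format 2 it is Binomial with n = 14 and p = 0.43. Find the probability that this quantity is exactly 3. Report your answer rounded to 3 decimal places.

Conditional on each format, P(X = 3): 1: 0.125511; 2: 0.0597214.
By total probability, P(X = 3) = 0.52·0.125511 + 0.48·0.0597214 = 0.0939319.

0.094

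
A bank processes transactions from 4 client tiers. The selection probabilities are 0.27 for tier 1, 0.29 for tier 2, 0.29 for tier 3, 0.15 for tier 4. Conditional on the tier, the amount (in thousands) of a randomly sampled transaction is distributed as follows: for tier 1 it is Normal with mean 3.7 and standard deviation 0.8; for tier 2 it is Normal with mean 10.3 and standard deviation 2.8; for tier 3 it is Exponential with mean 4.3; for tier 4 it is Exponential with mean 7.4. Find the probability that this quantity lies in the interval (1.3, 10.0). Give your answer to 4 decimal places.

Conditional on each tier, P(1.3 < X < 10.0): 1: 0.99865; 2: 0.456684; 3: 0.641371; 4: 0.58.
By total probability, P(1.3 < X < 10.0) = 0.27·0.99865 + 0.29·0.456684 + 0.29·0.641371 + 0.15·0.58 = 0.675071.

0.6751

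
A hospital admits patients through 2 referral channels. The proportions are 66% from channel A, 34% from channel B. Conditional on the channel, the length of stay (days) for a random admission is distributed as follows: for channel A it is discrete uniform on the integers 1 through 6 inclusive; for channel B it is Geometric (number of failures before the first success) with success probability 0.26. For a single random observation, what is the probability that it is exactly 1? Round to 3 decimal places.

0.175

Conditional on each channel, P(X = 1): A: 0.166667; B: 0.1924.
By total probability, P(X = 1) = 0.66·0.166667 + 0.34·0.1924 = 0.175416.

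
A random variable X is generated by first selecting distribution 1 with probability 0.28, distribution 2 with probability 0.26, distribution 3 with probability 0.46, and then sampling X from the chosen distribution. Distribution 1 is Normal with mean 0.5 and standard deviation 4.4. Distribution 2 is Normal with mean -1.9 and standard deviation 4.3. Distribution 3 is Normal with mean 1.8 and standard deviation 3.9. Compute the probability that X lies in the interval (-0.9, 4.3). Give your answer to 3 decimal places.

0.435

Conditional on each component, P(-0.9 < X < 4.3): 1: 0.430933; 2: 0.333381; 3: 0.494875.
By total probability, P(-0.9 < X < 4.3) = 0.28·0.430933 + 0.26·0.333381 + 0.46·0.494875 = 0.434983.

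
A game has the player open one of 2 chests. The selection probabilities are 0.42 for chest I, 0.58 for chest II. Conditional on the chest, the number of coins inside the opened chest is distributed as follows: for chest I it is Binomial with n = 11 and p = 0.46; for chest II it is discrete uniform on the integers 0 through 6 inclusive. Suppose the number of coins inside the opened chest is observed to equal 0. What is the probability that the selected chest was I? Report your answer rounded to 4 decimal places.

0.0057

Likelihoods P(X=0 | ·): I: 0.0011385; II: 0.142857.
Posterior ∝ prior × likelihood. Numerator for I: 0.42·0.0011385 = 0.000478168.
Normalizing constant: 0.42·0.0011385 + 0.58·0.142857 = 0.0833353.
P(I | observation) = 0.000478168 / 0.0833353 = 0.00573788.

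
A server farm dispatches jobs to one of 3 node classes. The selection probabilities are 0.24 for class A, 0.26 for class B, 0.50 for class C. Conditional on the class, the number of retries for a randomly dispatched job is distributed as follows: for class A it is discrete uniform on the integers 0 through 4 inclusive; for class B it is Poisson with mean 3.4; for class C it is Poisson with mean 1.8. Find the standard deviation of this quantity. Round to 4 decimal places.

1.6504

Per component, A: μ=2, E[X²]=6; B: μ=3.4, E[X²]=14.96; C: μ=1.8, E[X²]=5.04.
E[X] = 0.24·2 + 0.26·3.4 + 0.5·1.8 = 2.264.
E[X²] = 0.24·6 + 0.26·14.96 + 0.5·5.04 = 7.8496.
Var(X) = E[X²] − (E[X])² = 7.8496 − 5.1257 = 2.7239.
SD(X) = √2.7239 = 1.65043.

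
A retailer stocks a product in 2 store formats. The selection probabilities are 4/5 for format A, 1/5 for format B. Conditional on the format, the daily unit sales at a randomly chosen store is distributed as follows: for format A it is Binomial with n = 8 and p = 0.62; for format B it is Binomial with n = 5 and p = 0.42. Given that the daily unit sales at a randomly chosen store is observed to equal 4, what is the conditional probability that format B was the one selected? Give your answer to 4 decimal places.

0.0947

Likelihoods P(X=4 | ·): A: 0.215675; B: 0.0902392.
Posterior ∝ prior × likelihood. Numerator for B: 0.2·0.0902392 = 0.0180478.
Normalizing constant: 0.8·0.215675 + 0.2·0.0902392 = 0.190588.
P(B | observation) = 0.0180478 / 0.190588 = 0.0946958.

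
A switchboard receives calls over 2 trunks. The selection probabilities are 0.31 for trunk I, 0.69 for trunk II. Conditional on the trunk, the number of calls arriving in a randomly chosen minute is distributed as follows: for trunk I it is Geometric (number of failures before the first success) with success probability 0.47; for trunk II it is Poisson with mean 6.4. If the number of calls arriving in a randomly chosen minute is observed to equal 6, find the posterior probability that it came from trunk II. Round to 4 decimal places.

0.9713

Likelihoods P(X=6 | ·): I: 0.0104172; II: 0.158585.
Posterior ∝ prior × likelihood. Numerator for II: 0.69·0.158585 = 0.109424.
Normalizing constant: 0.31·0.0104172 + 0.69·0.158585 = 0.112653.
P(II | observation) = 0.109424 / 0.112653 = 0.971334.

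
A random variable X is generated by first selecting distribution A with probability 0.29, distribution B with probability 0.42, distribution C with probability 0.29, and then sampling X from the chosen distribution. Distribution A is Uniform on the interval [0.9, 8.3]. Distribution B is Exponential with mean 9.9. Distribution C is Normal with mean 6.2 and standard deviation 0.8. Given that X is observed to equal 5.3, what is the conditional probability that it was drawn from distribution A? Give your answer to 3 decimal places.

Likelihoods f(5.3 | ·): A: 0.135135; B: 0.0591376; C: 0.264846.
Posterior ∝ prior × likelihood. Numerator for A: 0.29·0.135135 = 0.0391892.
Normalizing constant: 0.29·0.135135 + 0.42·0.0591376 + 0.29·0.264846 = 0.140832.
P(A | observation) = 0.0391892 / 0.140832 = 0.278269.

0.278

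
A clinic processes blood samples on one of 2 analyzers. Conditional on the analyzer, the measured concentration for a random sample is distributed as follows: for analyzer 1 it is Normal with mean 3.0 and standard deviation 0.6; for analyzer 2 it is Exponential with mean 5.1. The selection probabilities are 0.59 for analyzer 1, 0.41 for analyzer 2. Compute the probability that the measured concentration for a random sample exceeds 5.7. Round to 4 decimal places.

Conditional on each analyzer, P(X > 5.7): 1: 3.39767e-06; 2: 0.327048.
By total probability, P(X > 5.7) = 0.59·3.39767e-06 + 0.41·0.327048 = 0.134092.

0.1341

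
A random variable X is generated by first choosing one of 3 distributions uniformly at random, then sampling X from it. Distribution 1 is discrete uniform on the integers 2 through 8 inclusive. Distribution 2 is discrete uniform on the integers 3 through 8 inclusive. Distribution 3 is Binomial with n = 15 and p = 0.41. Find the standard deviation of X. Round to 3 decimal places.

Per component, 1: μ=5, E[X²]=29; 2: μ=5.5, E[X²]=33.1667; 3: μ=6.15, E[X²]=41.451.
E[X] = 0.333333·5 + 0.333333·5.5 + 0.333333·6.15 = 5.55.
E[X²] = 0.333333·29 + 0.333333·33.1667 + 0.333333·41.451 = 34.5392.
Var(X) = E[X²] − (E[X])² = 34.5392 − 30.8025 = 3.73672.
SD(X) = √3.73672 = 1.93306.

1.933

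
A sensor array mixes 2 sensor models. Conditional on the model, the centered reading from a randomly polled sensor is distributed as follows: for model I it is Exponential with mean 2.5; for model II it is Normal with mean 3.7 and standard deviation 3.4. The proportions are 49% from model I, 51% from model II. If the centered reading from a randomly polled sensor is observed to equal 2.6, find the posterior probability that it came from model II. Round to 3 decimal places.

Likelihoods f(2.6 | ·): I: 0.141382; II: 0.111353.
Posterior ∝ prior × likelihood. Numerator for II: 0.51·0.111353 = 0.05679.
Normalizing constant: 0.49·0.141382 + 0.51·0.111353 = 0.126067.
P(II | observation) = 0.05679 / 0.126067 = 0.450475.

0.450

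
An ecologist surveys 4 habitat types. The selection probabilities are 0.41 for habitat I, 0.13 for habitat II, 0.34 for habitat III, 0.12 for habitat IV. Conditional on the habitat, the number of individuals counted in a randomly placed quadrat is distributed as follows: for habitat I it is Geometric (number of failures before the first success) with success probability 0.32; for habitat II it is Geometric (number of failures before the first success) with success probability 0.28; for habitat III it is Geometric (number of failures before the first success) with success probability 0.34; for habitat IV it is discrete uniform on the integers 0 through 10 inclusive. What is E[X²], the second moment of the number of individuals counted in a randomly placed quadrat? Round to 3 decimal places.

For each component E[X²] = Var + (mean)², giving I: 11.1562; II: 15.7959; III: 9.47751; IV: 35.
Overall E[X²] = 0.41·11.1562 + 0.13·15.7959 + 0.34·9.47751 + 0.12·35 = 14.0499.

14.050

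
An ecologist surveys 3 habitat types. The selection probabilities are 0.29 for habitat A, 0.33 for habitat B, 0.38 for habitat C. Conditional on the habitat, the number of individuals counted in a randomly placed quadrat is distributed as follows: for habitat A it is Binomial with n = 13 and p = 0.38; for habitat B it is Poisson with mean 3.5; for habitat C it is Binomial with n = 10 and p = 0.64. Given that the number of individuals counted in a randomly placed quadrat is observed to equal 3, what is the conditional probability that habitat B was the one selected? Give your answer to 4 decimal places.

Likelihoods P(X=3 | ·): A: 0.131715; B: 0.215785; C: 0.0246512.
Posterior ∝ prior × likelihood. Numerator for B: 0.33·0.215785 = 0.0712092.
Normalizing constant: 0.29·0.131715 + 0.33·0.215785 + 0.38·0.0246512 = 0.118774.
P(B | observation) = 0.0712092 / 0.118774 = 0.599536.

0.5995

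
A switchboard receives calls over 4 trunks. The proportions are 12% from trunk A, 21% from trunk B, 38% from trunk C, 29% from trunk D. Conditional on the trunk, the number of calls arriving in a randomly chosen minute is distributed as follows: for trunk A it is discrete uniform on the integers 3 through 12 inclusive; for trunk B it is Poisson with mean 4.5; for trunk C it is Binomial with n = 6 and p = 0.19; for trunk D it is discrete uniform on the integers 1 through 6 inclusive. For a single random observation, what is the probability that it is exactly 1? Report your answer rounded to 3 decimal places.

Conditional on each trunk, P(X = 1): A: 0; B: 0.0499905; C: 0.397493; D: 0.166667.
By total probability, P(X = 1) = 0.12·0 + 0.21·0.0499905 + 0.38·0.397493 + 0.29·0.166667 = 0.209879.

0.210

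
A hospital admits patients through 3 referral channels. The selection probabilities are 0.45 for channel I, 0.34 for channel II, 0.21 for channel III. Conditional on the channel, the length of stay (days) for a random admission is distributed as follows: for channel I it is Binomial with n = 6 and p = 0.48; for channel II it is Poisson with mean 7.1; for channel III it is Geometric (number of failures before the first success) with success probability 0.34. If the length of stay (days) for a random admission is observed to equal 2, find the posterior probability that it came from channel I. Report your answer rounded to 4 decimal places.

0.7487

Likelihoods P(X=2 | ·): I: 0.252689; II: 0.0207968; III: 0.148104.
Posterior ∝ prior × likelihood. Numerator for I: 0.45·0.252689 = 0.11371.
Normalizing constant: 0.45·0.252689 + 0.34·0.0207968 + 0.21·0.148104 = 0.151883.
P(I | observation) = 0.11371 / 0.151883 = 0.74867.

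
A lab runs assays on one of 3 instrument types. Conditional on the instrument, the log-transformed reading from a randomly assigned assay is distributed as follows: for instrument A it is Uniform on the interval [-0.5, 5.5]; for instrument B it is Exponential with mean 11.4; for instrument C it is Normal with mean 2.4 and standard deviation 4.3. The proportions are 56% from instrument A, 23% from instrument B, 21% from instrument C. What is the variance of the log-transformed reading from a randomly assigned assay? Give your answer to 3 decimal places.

49.569

Per component, A: μ=2.5, E[X²]=9.25; B: μ=11.4, E[X²]=259.92; C: μ=2.4, E[X²]=24.25.
E[X] = 0.56·2.5 + 0.23·11.4 + 0.21·2.4 = 4.526.
E[X²] = 0.56·9.25 + 0.23·259.92 + 0.21·24.25 = 70.0541.
Var(X) = E[X²] − (E[X])² = 70.0541 − 20.4847 = 49.5694.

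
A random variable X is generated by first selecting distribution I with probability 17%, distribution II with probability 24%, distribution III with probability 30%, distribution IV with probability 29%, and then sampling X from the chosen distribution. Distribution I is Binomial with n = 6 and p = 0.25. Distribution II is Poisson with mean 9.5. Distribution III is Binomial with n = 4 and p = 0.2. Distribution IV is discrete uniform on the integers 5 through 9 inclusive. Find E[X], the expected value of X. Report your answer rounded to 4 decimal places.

Component means — I: 1.5; II: 9.5; III: 0.8; IV: 7.
E[X] = 0.17·1.5 + 0.24·9.5 + 0.3·0.8 + 0.29·7 = 4.805.

4.8050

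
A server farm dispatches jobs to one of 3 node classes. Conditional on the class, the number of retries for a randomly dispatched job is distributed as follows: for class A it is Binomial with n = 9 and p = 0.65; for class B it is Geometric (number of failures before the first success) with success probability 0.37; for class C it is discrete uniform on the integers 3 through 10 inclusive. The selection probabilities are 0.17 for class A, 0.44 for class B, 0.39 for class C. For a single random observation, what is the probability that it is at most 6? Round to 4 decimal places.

0.7303

Conditional on each class, P(X ≤ 6): A: 0.662727; B: 0.96061; C: 0.5.
By total probability, P(X ≤ 6) = 0.17·0.662727 + 0.44·0.96061 + 0.39·0.5 = 0.730332.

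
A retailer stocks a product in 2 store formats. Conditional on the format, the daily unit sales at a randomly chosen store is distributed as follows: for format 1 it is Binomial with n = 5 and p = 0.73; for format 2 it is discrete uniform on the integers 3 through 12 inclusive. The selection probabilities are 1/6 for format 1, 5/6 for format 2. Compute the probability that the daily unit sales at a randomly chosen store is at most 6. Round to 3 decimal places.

0.500

Conditional on each format, P(X ≤ 6): 1: 1; 2: 0.4.
By total probability, P(X ≤ 6) = 0.166667·1 + 0.833333·0.4 = 0.5.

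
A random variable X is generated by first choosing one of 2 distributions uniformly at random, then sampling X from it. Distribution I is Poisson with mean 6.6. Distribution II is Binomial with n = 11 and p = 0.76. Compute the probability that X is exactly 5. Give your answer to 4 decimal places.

Conditional on each component, P(X = 5): I: 0.141969; II: 0.022386.
By total probability, P(X = 5) = 0.5·0.141969 + 0.5·0.022386 = 0.0821777.

0.0822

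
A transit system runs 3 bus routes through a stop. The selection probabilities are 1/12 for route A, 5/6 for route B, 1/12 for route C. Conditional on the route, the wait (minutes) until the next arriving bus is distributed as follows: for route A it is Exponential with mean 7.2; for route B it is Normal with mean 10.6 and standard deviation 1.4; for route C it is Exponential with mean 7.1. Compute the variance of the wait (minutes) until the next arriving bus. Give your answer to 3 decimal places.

Per component, A: μ=7.2, E[X²]=103.68; B: μ=10.6, E[X²]=114.32; C: μ=7.1, E[X²]=100.82.
E[X] = 0.0833333·7.2 + 0.833333·10.6 + 0.0833333·7.1 = 10.025.
E[X²] = 0.0833333·103.68 + 0.833333·114.32 + 0.0833333·100.82 = 112.308.
Var(X) = E[X²] − (E[X])² = 112.308 − 100.501 = 11.8077.

11.808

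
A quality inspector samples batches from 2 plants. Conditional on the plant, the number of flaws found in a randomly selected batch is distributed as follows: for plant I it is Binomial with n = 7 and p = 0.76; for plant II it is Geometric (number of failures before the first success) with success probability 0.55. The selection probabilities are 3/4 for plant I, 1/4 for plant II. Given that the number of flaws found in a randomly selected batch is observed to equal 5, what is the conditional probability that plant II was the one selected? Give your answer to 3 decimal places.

Likelihoods P(X=5 | ·): I: 0.306697; II: 0.010149.
Posterior ∝ prior × likelihood. Numerator for II: 0.25·0.010149 = 0.00253726.
Normalizing constant: 0.75·0.306697 + 0.25·0.010149 = 0.23256.
P(II | observation) = 0.00253726 / 0.23256 = 0.0109101.

0.011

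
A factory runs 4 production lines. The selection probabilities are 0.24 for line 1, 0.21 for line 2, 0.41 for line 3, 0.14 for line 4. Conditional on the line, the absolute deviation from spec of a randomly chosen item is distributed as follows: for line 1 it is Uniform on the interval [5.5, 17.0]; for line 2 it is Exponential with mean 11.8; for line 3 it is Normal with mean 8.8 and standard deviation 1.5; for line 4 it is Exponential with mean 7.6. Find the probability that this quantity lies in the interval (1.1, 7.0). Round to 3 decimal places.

Conditional on each line, P(1.1 < X < 7.0): 1: 0.130435; 2: 0.358448; 3: 0.11507; 4: 0.46715.
By total probability, P(1.1 < X < 7.0) = 0.24·0.130435 + 0.21·0.358448 + 0.41·0.11507 + 0.14·0.46715 = 0.219158.

0.219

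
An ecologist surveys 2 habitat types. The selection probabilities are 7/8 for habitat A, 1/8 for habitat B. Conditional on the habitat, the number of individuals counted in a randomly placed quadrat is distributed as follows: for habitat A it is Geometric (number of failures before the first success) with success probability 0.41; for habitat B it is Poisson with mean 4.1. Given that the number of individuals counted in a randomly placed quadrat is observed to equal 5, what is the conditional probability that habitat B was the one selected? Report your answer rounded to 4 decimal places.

0.4381

Likelihoods P(X=5 | ·): A: 0.0293119; B: 0.160004.
Posterior ∝ prior × likelihood. Numerator for B: 0.125·0.160004 = 0.0200005.
Normalizing constant: 0.875·0.0293119 + 0.125·0.160004 = 0.0456484.
P(B | observation) = 0.0200005 / 0.0456484 = 0.438142.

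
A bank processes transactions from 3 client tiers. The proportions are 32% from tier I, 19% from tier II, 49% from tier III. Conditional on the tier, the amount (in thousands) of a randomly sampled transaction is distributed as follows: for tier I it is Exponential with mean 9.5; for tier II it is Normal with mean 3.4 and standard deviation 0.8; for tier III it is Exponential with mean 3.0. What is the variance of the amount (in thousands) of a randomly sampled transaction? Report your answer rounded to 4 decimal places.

Per component, I: μ=9.5, E[X²]=180.5; II: μ=3.4, E[X²]=12.2; III: μ=3, E[X²]=18.
E[X] = 0.32·9.5 + 0.19·3.4 + 0.49·3 = 5.156.
E[X²] = 0.32·180.5 + 0.19·12.2 + 0.49·18 = 68.898.
Var(X) = E[X²] − (E[X])² = 68.898 − 26.5843 = 42.3137.

42.3137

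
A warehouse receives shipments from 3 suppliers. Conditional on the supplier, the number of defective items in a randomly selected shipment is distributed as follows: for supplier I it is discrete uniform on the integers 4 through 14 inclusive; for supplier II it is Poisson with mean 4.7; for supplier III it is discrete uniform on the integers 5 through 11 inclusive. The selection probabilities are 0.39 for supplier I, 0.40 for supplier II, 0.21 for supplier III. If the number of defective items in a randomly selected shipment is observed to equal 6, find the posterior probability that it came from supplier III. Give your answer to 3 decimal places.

Likelihoods P(X=6 | ·): I: 0.0909091; II: 0.136167; III: 0.142857.
Posterior ∝ prior × likelihood. Numerator for III: 0.21·0.142857 = 0.03.
Normalizing constant: 0.39·0.0909091 + 0.4·0.136167 + 0.21·0.142857 = 0.119921.
P(III | observation) = 0.03 / 0.119921 = 0.250164.

0.250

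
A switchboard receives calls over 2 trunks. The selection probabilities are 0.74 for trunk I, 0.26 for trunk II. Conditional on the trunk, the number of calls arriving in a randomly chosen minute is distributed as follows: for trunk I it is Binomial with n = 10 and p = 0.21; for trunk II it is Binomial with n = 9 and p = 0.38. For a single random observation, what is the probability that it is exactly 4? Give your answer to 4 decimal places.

0.1360

Conditional on each trunk, P(X = 4): I: 0.0992794; II: 0.240693.
By total probability, P(X = 4) = 0.74·0.0992794 + 0.26·0.240693 = 0.136047.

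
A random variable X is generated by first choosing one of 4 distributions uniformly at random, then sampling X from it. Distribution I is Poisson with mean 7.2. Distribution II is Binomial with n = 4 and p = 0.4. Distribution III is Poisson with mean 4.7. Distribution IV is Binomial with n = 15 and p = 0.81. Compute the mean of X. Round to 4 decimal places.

Component means — I: 7.2; II: 1.6; III: 4.7; IV: 12.15.
E[X] = 0.25·7.2 + 0.25·1.6 + 0.25·4.7 + 0.25·12.15 = 6.4125.

6.4125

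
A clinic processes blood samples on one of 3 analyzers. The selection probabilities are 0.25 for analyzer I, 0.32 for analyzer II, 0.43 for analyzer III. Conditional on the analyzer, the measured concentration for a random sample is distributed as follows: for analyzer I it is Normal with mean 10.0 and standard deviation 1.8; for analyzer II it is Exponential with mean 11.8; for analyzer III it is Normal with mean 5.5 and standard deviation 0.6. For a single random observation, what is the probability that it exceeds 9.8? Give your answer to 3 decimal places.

Conditional on each analyzer, P(X > 9.8): I: 0.544236; II: 0.435828; III: 3.84248e-13.
By total probability, P(X > 9.8) = 0.25·0.544236 + 0.32·0.435828 + 0.43·3.84248e-13 = 0.275524.

0.276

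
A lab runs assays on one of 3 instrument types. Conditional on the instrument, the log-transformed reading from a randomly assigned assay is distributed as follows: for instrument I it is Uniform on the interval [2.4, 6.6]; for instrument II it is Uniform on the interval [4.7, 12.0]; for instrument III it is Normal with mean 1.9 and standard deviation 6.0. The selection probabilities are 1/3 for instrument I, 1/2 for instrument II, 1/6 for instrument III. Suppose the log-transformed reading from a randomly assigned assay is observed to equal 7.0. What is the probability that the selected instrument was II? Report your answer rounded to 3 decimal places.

Likelihoods f(7.0 | ·): I: 0; II: 0.136986; III: 0.0463308.
Posterior ∝ prior × likelihood. Numerator for II: 0.5·0.136986 = 0.0684932.
Normalizing constant: 0.333333·0 + 0.5·0.136986 + 0.166667·0.0463308 = 0.076215.
P(II | observation) = 0.0684932 / 0.076215 = 0.898684.

0.899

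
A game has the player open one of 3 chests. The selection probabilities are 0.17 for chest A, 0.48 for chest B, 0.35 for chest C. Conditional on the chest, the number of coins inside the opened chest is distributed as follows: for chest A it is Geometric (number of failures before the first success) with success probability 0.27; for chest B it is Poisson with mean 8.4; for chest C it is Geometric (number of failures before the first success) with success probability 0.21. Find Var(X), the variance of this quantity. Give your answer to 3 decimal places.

Per component, A: μ=2.7037, E[X²]=17.3237; B: μ=8.4, E[X²]=78.96; C: μ=3.7619, E[X²]=32.0658.
E[X] = 0.17·2.7037 + 0.48·8.4 + 0.35·3.7619 = 5.8083.
E[X²] = 0.17·17.3237 + 0.48·78.96 + 0.35·32.0658 = 52.0689.
Var(X) = E[X²] − (E[X])² = 52.0689 − 33.7363 = 18.3325.

18.333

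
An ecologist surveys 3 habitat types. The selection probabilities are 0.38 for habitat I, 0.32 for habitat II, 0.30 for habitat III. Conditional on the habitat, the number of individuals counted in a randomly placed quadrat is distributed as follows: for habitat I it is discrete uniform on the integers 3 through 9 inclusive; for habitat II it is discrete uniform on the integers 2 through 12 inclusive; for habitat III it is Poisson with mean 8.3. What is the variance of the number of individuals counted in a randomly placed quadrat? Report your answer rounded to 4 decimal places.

8.0969

Per component, I: μ=6, E[X²]=40; II: μ=7, E[X²]=59; III: μ=8.3, E[X²]=77.19.
E[X] = 0.38·6 + 0.32·7 + 0.3·8.3 = 7.01.
E[X²] = 0.38·40 + 0.32·59 + 0.3·77.19 = 57.237.
Var(X) = E[X²] − (E[X])² = 57.237 − 49.1401 = 8.0969.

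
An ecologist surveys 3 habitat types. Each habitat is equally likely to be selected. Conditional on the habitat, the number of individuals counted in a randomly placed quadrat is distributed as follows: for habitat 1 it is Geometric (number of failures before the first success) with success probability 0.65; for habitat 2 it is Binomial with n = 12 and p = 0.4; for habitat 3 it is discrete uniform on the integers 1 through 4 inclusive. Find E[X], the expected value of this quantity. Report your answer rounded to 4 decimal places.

2.6128

Component means — 1: 0.538462; 2: 4.8; 3: 2.5.
E[X] = 0.333333·0.538462 + 0.333333·4.8 + 0.333333·2.5 = 2.61282.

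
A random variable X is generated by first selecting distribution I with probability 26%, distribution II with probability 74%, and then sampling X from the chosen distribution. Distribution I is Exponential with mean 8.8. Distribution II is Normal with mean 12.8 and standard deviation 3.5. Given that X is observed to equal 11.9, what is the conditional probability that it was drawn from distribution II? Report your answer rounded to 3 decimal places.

Likelihoods f(11.9 | ·): I: 0.0293922; II: 0.110277.
Posterior ∝ prior × likelihood. Numerator for II: 0.74·0.110277 = 0.0816047.
Normalizing constant: 0.26·0.0293922 + 0.74·0.110277 = 0.0892467.
P(II | observation) = 0.0816047 / 0.0892467 = 0.914372.

0.914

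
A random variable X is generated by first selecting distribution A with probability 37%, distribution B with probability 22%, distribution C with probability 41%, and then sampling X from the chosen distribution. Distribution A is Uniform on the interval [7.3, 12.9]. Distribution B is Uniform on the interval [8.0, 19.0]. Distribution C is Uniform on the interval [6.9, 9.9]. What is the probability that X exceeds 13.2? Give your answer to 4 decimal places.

0.1160

Conditional on each component, P(X > 13.2): A: 0; B: 0.527273; C: 0.
By total probability, P(X > 13.2) = 0.37·0 + 0.22·0.527273 + 0.41·0 = 0.116.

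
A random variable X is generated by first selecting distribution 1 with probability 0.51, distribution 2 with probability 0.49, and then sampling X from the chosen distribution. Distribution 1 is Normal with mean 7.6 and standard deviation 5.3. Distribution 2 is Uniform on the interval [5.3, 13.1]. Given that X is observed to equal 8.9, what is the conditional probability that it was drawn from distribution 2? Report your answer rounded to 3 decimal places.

Likelihoods f(8.9 | ·): 1: 0.0730415; 2: 0.128205.
Posterior ∝ prior × likelihood. Numerator for 2: 0.49·0.128205 = 0.0628205.
Normalizing constant: 0.51·0.0730415 + 0.49·0.128205 = 0.100072.
P(2 | observation) = 0.0628205 / 0.100072 = 0.627755.

0.628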